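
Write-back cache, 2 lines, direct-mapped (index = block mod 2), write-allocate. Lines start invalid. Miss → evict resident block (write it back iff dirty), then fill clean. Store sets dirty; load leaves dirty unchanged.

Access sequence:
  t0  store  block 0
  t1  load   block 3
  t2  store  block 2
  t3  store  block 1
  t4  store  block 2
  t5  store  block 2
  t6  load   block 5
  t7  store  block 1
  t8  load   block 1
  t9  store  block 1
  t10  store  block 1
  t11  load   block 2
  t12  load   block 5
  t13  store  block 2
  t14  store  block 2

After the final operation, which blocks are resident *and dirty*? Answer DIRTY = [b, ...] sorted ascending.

0: W B0 → L0 miss [D]
1: R B3 → L1 miss [-]
2: W B2 → L0 miss wb→B0 [D]
3: W B1 → L1 miss [D]
4: W B2 → L0 hit [D]
5: W B2 → L0 hit [D]
6: R B5 → L1 miss wb→B1 [-]
7: W B1 → L1 miss [D]
8: R B1 → L1 hit [D]
9: W B1 → L1 hit [D]
10: W B1 → L1 hit [D]
11: R B2 → L0 hit [D]
12: R B5 → L1 miss wb→B1 [-]
13: W B2 → L0 hit [D]
14: W B2 → L0 hit [D]

DIRTY = [2]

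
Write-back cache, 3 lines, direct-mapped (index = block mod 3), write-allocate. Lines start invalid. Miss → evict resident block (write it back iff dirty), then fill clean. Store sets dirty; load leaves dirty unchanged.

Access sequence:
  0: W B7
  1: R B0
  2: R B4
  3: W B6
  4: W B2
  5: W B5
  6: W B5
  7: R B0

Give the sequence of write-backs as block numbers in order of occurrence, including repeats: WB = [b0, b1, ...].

0: W B7 -> L1 miss  d=D]
1: R B0 -> L0 miss  d=-]
2: R B4 -> L1 miss wb->B7  d=-]
3: W B6 -> L0 miss  d=D]
4: W B2 -> L2 miss  d=D]
5: W B5 -> L2 miss wb->B2  d=D]
6: W B5 -> L2 hit  d=D]
7: R B0 -> L0 miss wb->B6  d=-]

WB = [7, 2, 6]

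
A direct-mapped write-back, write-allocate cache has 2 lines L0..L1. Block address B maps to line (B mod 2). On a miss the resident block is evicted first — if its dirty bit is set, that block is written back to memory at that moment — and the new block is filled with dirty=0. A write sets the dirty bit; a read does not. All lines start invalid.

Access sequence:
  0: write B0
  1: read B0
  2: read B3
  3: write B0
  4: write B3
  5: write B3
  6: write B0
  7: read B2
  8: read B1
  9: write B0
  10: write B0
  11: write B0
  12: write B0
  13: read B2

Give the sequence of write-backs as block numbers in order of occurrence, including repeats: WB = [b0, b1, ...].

WB = [0, 3, 0]

0: W B0 → L0 miss [D]
1: R B0 → L0 hit [D]
2: R B3 → L1 miss [-]
3: W B0 → L0 hit [D]
4: W B3 → L1 hit [D]
5: W B3 → L1 hit [D]
6: W B0 → L0 hit [D]
7: R B2 → L0 miss wb→B0 [-]
8: R B1 → L1 miss wb→B3 [-]
9: W B0 → L0 miss [D]
10: W B0 → L0 hit [D]
11: W B0 → L0 hit [D]
12: W B0 → L0 hit [D]
13: R B2 → L0 miss wb→B0 [-]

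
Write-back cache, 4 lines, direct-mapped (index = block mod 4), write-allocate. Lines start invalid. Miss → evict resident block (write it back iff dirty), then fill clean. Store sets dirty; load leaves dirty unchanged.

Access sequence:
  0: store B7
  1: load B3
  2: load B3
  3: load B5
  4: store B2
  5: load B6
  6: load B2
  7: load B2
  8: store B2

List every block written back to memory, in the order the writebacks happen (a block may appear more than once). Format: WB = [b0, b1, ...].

0: W B7 -> L3 miss  d=D]
1: R B3 -> L3 miss wb->B7  d=-]
2: R B3 -> L3 hit  d=-]
3: R B5 -> L1 miss  d=-]
4: W B2 -> L2 miss  d=D]
5: R B6 -> L2 miss wb->B2  d=-]
6: R B2 -> L2 miss  d=-]
7: R B2 -> L2 hit  d=-]
8: W B2 -> L2 hit  d=D]

WB = [7, 2]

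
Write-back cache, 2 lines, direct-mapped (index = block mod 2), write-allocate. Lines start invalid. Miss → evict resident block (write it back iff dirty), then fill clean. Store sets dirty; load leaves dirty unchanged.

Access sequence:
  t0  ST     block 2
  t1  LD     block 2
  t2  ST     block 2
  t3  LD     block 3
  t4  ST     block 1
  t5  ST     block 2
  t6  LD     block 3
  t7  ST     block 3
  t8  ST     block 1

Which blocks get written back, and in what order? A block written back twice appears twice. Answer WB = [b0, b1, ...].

0: W B2 → L0 miss [D]
1: R B2 → L0 hit [D]
2: W B2 → L0 hit [D]
3: R B3 → L1 miss [-]
4: W B1 → L1 miss [D]
5: W B2 → L0 hit [D]
6: R B3 → L1 miss wb→B1 [-]
7: W B3 → L1 hit [D]
8: W B1 → L1 miss wb→B3 [D]

WB = [1, 3]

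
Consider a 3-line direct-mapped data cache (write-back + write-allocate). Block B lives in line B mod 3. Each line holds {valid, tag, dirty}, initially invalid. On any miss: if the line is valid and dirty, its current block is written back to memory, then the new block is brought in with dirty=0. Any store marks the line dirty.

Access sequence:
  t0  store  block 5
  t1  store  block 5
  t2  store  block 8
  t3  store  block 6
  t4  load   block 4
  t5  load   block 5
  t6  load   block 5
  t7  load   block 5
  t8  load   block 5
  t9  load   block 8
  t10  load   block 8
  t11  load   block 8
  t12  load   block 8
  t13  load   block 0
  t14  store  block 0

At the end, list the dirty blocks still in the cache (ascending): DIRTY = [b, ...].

0: W B5 → L2 miss [D]
1: W B5 → L2 hit [D]
2: W B8 → L2 miss wb→B5 [D]
3: W B6 → L0 miss [D]
4: R B4 → L1 miss [-]
5: R B5 → L2 miss wb→B8 [-]
6: R B5 → L2 hit [-]
7: R B5 → L2 hit [-]
8: R B5 → L2 hit [-]
9: R B8 → L2 miss [-]
10: R B8 → L2 hit [-]
11: R B8 → L2 hit [-]
12: R B8 → L2 hit [-]
13: R B0 → L0 miss wb→B6 [-]
14: W B0 → L0 hit [D]

DIRTY = [0]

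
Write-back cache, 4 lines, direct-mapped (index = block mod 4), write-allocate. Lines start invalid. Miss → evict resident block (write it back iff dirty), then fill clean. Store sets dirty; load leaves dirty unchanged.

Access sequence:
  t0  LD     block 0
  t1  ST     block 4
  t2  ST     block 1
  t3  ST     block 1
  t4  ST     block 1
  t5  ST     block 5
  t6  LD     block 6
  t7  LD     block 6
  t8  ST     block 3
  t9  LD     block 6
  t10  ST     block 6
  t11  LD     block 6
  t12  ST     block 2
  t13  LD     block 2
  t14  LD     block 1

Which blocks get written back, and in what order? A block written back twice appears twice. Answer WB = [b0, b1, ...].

WB = [1, 6, 5]

0: R B0 -> L0 miss  d=-]
1: W B4 -> L0 miss  d=D]
2: W B1 -> L1 miss  d=D]
3: W B1 -> L1 hit  d=D]
4: W B1 -> L1 hit  d=D]
5: W B5 -> L1 miss wb->B1  d=D]
6: R B6 -> L2 miss  d=-]
7: R B6 -> L2 hit  d=-]
8: W B3 -> L3 miss  d=D]
9: R B6 -> L2 hit  d=-]
10: W B6 -> L2 hit  d=D]
11: R B6 -> L2 hit  d=D]
12: W B2 -> L2 miss wb->B6  d=D]
13: R B2 -> L2 hit  d=D]
14: R B1 -> L1 miss wb->B5  d=-]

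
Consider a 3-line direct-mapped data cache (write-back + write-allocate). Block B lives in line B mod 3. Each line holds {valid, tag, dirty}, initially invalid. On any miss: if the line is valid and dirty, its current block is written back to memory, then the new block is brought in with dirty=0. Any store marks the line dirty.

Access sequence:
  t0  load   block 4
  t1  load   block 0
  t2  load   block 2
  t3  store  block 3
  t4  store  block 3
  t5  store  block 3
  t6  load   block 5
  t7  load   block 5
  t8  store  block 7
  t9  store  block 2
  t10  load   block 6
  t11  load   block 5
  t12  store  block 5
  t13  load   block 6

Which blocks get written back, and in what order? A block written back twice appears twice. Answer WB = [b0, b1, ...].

0: R B4 → L1 miss [-]
1: R B0 → L0 miss [-]
2: R B2 → L2 miss [-]
3: W B3 → L0 miss [D]
4: W B3 → L0 hit [D]
5: W B3 → L0 hit [D]
6: R B5 → L2 miss [-]
7: R B5 → L2 hit [-]
8: W B7 → L1 miss [D]
9: W B2 → L2 miss [D]
10: R B6 → L0 miss wb→B3 [-]
11: R B5 → L2 miss wb→B2 [-]
12: W B5 → L2 hit [D]
13: R B6 → L0 hit [-]

WB = [3, 2]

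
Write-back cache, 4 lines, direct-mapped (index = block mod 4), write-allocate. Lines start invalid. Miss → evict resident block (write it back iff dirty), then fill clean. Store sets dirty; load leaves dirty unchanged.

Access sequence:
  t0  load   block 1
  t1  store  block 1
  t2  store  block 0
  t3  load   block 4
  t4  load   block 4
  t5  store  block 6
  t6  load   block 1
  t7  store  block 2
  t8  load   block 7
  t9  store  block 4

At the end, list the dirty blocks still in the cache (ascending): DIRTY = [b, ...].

DIRTY = [1, 2, 4]

0: R B1 -> L1 miss  d=-]
1: W B1 -> L1 hit  d=D]
2: W B0 -> L0 miss  d=D]
3: R B4 -> L0 miss wb->B0  d=-]
4: R B4 -> L0 hit  d=-]
5: W B6 -> L2 miss  d=D]
6: R B1 -> L1 hit  d=D]
7: W B2 -> L2 miss wb->B6  d=D]
8: R B7 -> L3 miss  d=-]
9: W B4 -> L0 hit  d=D]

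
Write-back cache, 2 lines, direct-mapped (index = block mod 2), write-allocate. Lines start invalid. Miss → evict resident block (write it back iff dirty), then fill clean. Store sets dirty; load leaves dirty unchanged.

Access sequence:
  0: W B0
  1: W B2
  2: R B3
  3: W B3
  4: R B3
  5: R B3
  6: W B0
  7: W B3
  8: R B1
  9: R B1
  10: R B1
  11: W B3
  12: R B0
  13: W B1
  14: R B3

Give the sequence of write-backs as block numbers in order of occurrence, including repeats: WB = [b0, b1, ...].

WB = [0, 2, 3, 3, 1]

  0 | W B0 → L0 miss [D]
  1 | W B2 → L0 miss wb→B0 [D]
  2 | R B3 → L1 miss [-]
  3 | W B3 → L1 hit [D]
  4 | R B3 → L1 hit [D]
  5 | R B3 → L1 hit [D]
  6 | W B0 → L0 miss wb→B2 [D]
  7 | W B3 → L1 hit [D]
  8 | R B1 → L1 miss wb→B3 [-]
  9 | R B1 → L1 hit [-]
  10 | R B1 → L1 hit [-]
  11 | W B3 → L1 miss [D]
  12 | R B0 → L0 hit [D]
  13 | W B1 → L1 miss wb→B3 [D]
  14 | R B3 → L1 miss wb→B1 [-]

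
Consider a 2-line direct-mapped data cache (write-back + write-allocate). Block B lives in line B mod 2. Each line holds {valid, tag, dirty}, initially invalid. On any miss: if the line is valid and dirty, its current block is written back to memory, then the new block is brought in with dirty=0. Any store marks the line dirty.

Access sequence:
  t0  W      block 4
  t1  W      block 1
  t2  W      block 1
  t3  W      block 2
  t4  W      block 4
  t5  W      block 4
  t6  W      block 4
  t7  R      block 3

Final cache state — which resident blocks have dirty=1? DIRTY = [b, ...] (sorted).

0: W B4 -> L0 miss  d=D]
1: W B1 -> L1 miss  d=D]
2: W B1 -> L1 hit  d=D]
3: W B2 -> L0 miss wb->B4  d=D]
4: W B4 -> L0 miss wb->B2  d=D]
5: W B4 -> L0 hit  d=D]
6: W B4 -> L0 hit  d=D]
7: R B3 -> L1 miss wb->B1  d=-]

DIRTY = [4]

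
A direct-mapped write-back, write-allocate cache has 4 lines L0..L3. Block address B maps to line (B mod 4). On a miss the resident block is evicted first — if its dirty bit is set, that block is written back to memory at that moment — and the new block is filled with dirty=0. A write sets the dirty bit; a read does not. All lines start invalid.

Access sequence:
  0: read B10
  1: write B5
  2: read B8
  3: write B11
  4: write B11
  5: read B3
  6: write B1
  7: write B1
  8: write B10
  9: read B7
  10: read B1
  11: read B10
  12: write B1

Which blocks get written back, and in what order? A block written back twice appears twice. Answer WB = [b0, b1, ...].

0: R B10 -> L2 miss  d=-]
1: W B5 -> L1 miss  d=D]
2: R B8 -> L0 miss  d=-]
3: W B11 -> L3 miss  d=D]
4: W B11 -> L3 hit  d=D]
5: R B3 -> L3 miss wb->B11  d=-]
6: W B1 -> L1 miss wb->B5  d=D]
7: W B1 -> L1 hit  d=D]
8: W B10 -> L2 hit  d=D]
9: R B7 -> L3 miss  d=-]
10: R B1 -> L1 hit  d=D]
11: R B10 -> L2 hit  d=D]
12: W B1 -> L1 hit  d=D]

WB = [11, 5]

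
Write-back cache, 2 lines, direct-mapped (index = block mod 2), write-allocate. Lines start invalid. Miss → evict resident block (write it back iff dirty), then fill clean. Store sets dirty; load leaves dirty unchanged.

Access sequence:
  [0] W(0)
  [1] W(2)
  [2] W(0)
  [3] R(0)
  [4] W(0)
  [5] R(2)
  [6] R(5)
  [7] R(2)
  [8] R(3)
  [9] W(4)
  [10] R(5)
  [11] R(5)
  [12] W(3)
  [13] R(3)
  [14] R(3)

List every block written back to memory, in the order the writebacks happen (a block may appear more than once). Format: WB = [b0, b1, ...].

WB = [0, 2, 0]

  0 | W B0 → L0 miss [D]
  1 | W B2 → L0 miss wb→B0 [D]
  2 | W B0 → L0 miss wb→B2 [D]
  3 | R B0 → L0 hit [D]
  4 | W B0 → L0 hit [D]
  5 | R B2 → L0 miss wb→B0 [-]
  6 | R B5 → L1 miss [-]
  7 | R B2 → L0 hit [-]
  8 | R B3 → L1 miss [-]
  9 | W B4 → L0 miss [D]
  10 | R B5 → L1 miss [-]
  11 | R B5 → L1 hit [-]
  12 | W B3 → L1 miss [D]
  13 | R B3 → L1 hit [D]
  14 | R B3 → L1 hit [D]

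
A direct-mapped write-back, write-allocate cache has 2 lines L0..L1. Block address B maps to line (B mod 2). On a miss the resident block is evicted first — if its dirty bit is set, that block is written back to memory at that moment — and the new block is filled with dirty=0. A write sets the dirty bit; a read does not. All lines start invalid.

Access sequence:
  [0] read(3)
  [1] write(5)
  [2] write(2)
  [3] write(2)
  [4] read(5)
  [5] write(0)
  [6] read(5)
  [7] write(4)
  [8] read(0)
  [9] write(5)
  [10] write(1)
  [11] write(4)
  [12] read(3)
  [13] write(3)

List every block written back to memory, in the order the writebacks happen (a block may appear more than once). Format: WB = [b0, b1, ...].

0: R B3 → L1 miss [-]
1: W B5 → L1 miss [D]
2: W B2 → L0 miss [D]
3: W B2 → L0 hit [D]
4: R B5 → L1 hit [D]
5: W B0 → L0 miss wb→B2 [D]
6: R B5 → L1 hit [D]
7: W B4 → L0 miss wb→B0 [D]
8: R B0 → L0 miss wb→B4 [-]
9: W B5 → L1 hit [D]
10: W B1 → L1 miss wb→B5 [D]
11: W B4 → L0 miss [D]
12: R B3 → L1 miss wb→B1 [-]
13: W B3 → L1 hit [D]

WB = [2, 0, 4, 5, 1]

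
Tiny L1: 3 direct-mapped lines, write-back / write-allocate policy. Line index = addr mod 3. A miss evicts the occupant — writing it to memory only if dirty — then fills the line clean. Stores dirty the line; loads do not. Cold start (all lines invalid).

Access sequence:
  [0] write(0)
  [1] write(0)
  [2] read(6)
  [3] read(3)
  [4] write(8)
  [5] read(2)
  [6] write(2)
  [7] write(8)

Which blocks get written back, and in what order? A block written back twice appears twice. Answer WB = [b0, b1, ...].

0: W B0 -> L0 miss  d=D]
1: W B0 -> L0 hit  d=D]
2: R B6 -> L0 miss wb->B0  d=-]
3: R B3 -> L0 miss  d=-]
4: W B8 -> L2 miss  d=D]
5: R B2 -> L2 miss wb->B8  d=-]
6: W B2 -> L2 hit  d=D]
7: W B8 -> L2 miss wb->B2  d=D]

WB = [0, 8, 2]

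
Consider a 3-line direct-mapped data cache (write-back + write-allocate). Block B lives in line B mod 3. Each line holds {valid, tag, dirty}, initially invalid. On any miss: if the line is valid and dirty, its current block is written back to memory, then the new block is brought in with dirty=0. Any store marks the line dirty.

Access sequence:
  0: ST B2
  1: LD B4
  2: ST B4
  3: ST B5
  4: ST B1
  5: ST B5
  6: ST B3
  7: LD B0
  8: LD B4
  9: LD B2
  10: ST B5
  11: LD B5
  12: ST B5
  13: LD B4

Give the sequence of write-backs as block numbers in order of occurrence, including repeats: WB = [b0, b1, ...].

WB = [2, 4, 3, 1, 5]

0: W B2 -> L2 miss  d=D]
1: R B4 -> L1 miss  d=-]
2: W B4 -> L1 hit  d=D]
3: W B5 -> L2 miss wb->B2  d=D]
4: W B1 -> L1 miss wb->B4  d=D]
5: W B5 -> L2 hit  d=D]
6: W B3 -> L0 miss  d=D]
7: R B0 -> L0 miss wb->B3  d=-]
8: R B4 -> L1 miss wb->B1  d=-]
9: R B2 -> L2 miss wb->B5  d=-]
10: W B5 -> L2 miss  d=D]
11: R B5 -> L2 hit  d=D]
12: W B5 -> L2 hit  d=D]
13: R B4 -> L1 hit  d=-]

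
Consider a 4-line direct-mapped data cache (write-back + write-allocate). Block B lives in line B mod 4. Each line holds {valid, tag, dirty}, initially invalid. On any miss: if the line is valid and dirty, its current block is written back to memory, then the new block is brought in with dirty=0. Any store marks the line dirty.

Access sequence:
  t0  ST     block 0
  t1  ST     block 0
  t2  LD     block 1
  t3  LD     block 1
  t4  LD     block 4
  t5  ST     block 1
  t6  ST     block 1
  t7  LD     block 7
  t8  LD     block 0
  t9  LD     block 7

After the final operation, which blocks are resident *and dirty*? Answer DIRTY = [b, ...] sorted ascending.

DIRTY = [1]

  0 | W B0 → L0 miss [D]
  1 | W B0 → L0 hit [D]
  2 | R B1 → L1 miss [-]
  3 | R B1 → L1 hit [-]
  4 | R B4 → L0 miss wb→B0 [-]
  5 | W B1 → L1 hit [D]
  6 | W B1 → L1 hit [D]
  7 | R B7 → L3 miss [-]
  8 | R B0 → L0 miss [-]
  9 | R B7 → L3 hit [-]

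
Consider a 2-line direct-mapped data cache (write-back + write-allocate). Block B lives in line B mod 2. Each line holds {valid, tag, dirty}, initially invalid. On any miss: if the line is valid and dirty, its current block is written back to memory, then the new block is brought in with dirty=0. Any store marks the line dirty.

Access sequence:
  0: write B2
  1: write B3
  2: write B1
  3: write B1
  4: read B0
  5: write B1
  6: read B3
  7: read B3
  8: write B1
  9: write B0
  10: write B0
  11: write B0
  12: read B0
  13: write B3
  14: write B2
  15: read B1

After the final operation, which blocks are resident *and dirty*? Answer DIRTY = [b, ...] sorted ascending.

0: W B2 → L0 miss [D]
1: W B3 → L1 miss [D]
2: W B1 → L1 miss wb→B3 [D]
3: W B1 → L1 hit [D]
4: R B0 → L0 miss wb→B2 [-]
5: W B1 → L1 hit [D]
6: R B3 → L1 miss wb→B1 [-]
7: R B3 → L1 hit [-]
8: W B1 → L1 miss [D]
9: W B0 → L0 hit [D]
10: W B0 → L0 hit [D]
11: W B0 → L0 hit [D]
12: R B0 → L0 hit [D]
13: W B3 → L1 miss wb→B1 [D]
14: W B2 → L0 miss wb→B0 [D]
15: R B1 → L1 miss wb→B3 [-]

DIRTY = [2]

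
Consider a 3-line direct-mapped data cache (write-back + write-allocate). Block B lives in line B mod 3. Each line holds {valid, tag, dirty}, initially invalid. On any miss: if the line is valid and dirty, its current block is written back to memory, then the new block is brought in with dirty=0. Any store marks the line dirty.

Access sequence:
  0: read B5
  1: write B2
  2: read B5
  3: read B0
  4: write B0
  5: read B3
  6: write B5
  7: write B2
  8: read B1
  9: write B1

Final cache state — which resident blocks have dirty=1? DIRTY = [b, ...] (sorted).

0: R B5 → L2 miss [-]
1: W B2 → L2 miss [D]
2: R B5 → L2 miss wb→B2 [-]
3: R B0 → L0 miss [-]
4: W B0 → L0 hit [D]
5: R B3 → L0 miss wb→B0 [-]
6: W B5 → L2 hit [D]
7: W B2 → L2 miss wb→B5 [D]
8: R B1 → L1 miss [-]
9: W B1 → L1 hit [D]

DIRTY = [1, 2]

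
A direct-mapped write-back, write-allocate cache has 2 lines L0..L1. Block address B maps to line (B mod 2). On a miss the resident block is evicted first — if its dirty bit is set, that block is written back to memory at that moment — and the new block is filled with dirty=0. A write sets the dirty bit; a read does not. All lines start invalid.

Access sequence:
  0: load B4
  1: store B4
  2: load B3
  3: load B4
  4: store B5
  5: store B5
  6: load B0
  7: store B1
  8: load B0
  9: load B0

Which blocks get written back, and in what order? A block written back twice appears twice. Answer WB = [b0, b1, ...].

WB = [4, 5]

0: R B4 → L0 miss [-]
1: W B4 → L0 hit [D]
2: R B3 → L1 miss [-]
3: R B4 → L0 hit [D]
4: W B5 → L1 miss [D]
5: W B5 → L1 hit [D]
6: R B0 → L0 miss wb→B4 [-]
7: W B1 → L1 miss wb→B5 [D]
8: R B0 → L0 hit [-]
9: R B0 → L0 hit [-]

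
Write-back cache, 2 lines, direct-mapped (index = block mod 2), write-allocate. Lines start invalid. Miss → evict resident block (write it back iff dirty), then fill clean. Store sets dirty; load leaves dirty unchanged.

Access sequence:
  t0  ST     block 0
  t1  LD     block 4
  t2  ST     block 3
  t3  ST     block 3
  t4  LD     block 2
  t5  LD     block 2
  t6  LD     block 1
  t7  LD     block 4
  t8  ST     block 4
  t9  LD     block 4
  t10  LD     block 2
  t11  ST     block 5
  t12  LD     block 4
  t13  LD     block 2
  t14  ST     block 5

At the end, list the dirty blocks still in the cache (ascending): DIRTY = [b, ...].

0: W B0 → L0 miss [D]
1: R B4 → L0 miss wb→B0 [-]
2: W B3 → L1 miss [D]
3: W B3 → L1 hit [D]
4: R B2 → L0 miss [-]
5: R B2 → L0 hit [-]
6: R B1 → L1 miss wb→B3 [-]
7: R B4 → L0 miss [-]
8: W B4 → L0 hit [D]
9: R B4 → L0 hit [D]
10: R B2 → L0 miss wb→B4 [-]
11: W B5 → L1 miss [D]
12: R B4 → L0 miss [-]
13: R B2 → L0 miss [-]
14: W B5 → L1 hit [D]

DIRTY = [5]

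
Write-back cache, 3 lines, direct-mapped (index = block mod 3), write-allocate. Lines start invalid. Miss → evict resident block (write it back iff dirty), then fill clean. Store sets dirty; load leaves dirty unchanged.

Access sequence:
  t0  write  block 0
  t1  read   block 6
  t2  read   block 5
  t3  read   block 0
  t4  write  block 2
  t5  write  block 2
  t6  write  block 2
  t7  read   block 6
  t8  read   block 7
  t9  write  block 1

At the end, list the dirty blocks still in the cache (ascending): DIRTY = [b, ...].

DIRTY = [1, 2]

0: W B0 → L0 miss [D]
1: R B6 → L0 miss wb→B0 [-]
2: R B5 → L2 miss [-]
3: R B0 → L0 miss [-]
4: W B2 → L2 miss [D]
5: W B2 → L2 hit [D]
6: W B2 → L2 hit [D]
7: R B6 → L0 miss [-]
8: R B7 → L1 miss [-]
9: W B1 → L1 miss [D]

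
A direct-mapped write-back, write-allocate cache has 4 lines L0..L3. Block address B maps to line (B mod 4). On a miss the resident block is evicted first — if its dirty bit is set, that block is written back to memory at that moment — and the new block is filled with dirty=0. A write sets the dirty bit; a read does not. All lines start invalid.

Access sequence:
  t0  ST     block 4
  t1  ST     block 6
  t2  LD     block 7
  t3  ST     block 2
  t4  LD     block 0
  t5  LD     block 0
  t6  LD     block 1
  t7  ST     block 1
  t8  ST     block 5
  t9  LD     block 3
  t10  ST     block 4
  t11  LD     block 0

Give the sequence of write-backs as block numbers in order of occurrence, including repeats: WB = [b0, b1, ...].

0: W B4 -> L0 miss  d=D]
1: W B6 -> L2 miss  d=D]
2: R B7 -> L3 miss  d=-]
3: W B2 -> L2 miss wb->B6  d=D]
4: R B0 -> L0 miss wb->B4  d=-]
5: R B0 -> L0 hit  d=-]
6: R B1 -> L1 miss  d=-]
7: W B1 -> L1 hit  d=D]
8: W B5 -> L1 miss wb->B1  d=D]
9: R B3 -> L3 miss  d=-]
10: W B4 -> L0 miss  d=D]
11: R B0 -> L0 miss wb->B4  d=-]

WB = [6, 4, 1, 4]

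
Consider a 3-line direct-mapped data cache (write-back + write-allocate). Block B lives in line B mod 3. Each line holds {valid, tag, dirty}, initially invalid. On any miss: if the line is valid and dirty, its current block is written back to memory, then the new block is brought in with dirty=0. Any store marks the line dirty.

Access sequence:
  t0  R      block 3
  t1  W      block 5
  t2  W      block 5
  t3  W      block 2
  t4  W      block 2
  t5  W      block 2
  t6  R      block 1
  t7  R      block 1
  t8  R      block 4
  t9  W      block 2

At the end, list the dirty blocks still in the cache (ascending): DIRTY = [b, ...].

0: R B3 -> L0 miss  d=-]
1: W B5 -> L2 miss  d=D]
2: W B5 -> L2 hit  d=D]
3: W B2 -> L2 miss wb->B5  d=D]
4: W B2 -> L2 hit  d=D]
5: W B2 -> L2 hit  d=D]
6: R B1 -> L1 miss  d=-]
7: R B1 -> L1 hit  d=-]
8: R B4 -> L1 miss  d=-]
9: W B2 -> L2 hit  d=D]

DIRTY = [2]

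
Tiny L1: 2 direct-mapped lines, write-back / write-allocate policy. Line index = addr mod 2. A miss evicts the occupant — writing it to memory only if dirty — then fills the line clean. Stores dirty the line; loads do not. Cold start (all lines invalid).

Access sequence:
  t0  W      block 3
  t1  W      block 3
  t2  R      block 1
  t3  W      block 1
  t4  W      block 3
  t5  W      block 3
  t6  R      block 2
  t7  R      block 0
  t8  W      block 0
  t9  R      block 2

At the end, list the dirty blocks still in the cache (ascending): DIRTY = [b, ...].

0: W B3 -> L1 miss  d=D]
1: W B3 -> L1 hit  d=D]
2: R B1 -> L1 miss wb->B3  d=-]
3: W B1 -> L1 hit  d=D]
4: W B3 -> L1 miss wb->B1  d=D]
5: W B3 -> L1 hit  d=D]
6: R B2 -> L0 miss  d=-]
7: R B0 -> L0 miss  d=-]
8: W B0 -> L0 hit  d=D]
9: R B2 -> L0 miss wb->B0  d=-]

DIRTY = [3]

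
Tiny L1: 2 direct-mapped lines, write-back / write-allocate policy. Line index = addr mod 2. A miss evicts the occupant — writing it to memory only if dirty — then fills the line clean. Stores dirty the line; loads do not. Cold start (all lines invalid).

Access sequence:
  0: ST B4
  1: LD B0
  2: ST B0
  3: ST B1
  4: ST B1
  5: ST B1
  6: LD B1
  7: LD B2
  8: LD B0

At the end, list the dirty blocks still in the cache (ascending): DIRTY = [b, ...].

  0 | W B4 → L0 miss [D]
  1 | R B0 → L0 miss wb→B4 [-]
  2 | W B0 → L0 hit [D]
  3 | W B1 → L1 miss [D]
  4 | W B1 → L1 hit [D]
  5 | W B1 → L1 hit [D]
  6 | R B1 → L1 hit [D]
  7 | R B2 → L0 miss wb→B0 [-]
  8 | R B0 → L0 miss [-]

DIRTY = [1]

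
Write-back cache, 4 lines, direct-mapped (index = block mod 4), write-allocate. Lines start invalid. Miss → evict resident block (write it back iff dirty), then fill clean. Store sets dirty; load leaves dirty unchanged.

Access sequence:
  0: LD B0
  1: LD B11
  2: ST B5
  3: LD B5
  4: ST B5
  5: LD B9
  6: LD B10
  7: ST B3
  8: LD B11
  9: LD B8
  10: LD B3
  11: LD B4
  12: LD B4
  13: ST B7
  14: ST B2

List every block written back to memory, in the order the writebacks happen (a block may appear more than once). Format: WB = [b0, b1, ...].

WB = [5, 3]

0: R B0 -> L0 miss  d=-]
1: R B11 -> L3 miss  d=-]
2: W B5 -> L1 miss  d=D]
3: R B5 -> L1 hit  d=D]
4: W B5 -> L1 hit  d=D]
5: R B9 -> L1 miss wb->B5  d=-]
6: R B10 -> L2 miss  d=-]
7: W B3 -> L3 miss  d=D]
8: R B11 -> L3 miss wb->B3  d=-]
9: R B8 -> L0 miss  d=-]
10: R B3 -> L3 miss  d=-]
11: R B4 -> L0 miss  d=-]
12: R B4 -> L0 hit  d=-]
13: W B7 -> L3 miss  d=D]
14: W B2 -> L2 miss  d=D]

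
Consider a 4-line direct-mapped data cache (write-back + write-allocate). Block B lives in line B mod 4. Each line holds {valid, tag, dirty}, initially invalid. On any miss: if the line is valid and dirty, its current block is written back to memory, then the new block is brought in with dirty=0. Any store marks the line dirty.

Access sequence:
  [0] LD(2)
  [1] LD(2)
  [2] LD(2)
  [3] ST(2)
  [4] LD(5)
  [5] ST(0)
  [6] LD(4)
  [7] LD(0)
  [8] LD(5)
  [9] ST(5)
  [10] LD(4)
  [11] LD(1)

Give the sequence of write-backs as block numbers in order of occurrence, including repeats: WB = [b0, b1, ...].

0: R B2 -> L2 miss  d=-]
1: R B2 -> L2 hit  d=-]
2: R B2 -> L2 hit  d=-]
3: W B2 -> L2 hit  d=D]
4: R B5 -> L1 miss  d=-]
5: W B0 -> L0 miss  d=D]
6: R B4 -> L0 miss wb->B0  d=-]
7: R B0 -> L0 miss  d=-]
8: R B5 -> L1 hit  d=-]
9: W B5 -> L1 hit  d=D]
10: R B4 -> L0 miss  d=-]
11: R B1 -> L1 miss wb->B5  d=-]

WB = [0, 5]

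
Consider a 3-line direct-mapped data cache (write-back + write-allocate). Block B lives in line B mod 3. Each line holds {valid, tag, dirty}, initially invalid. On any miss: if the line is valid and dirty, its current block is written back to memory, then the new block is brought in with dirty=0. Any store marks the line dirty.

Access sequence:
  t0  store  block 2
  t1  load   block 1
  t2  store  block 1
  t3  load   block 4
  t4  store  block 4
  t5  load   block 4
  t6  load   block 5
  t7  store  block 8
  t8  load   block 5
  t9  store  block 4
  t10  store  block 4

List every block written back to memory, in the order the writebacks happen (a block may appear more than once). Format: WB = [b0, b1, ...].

0: W B2 → L2 miss [D]
1: R B1 → L1 miss [-]
2: W B1 → L1 hit [D]
3: R B4 → L1 miss wb→B1 [-]
4: W B4 → L1 hit [D]
5: R B4 → L1 hit [D]
6: R B5 → L2 miss wb→B2 [-]
7: W B8 → L2 miss [D]
8: R B5 → L2 miss wb→B8 [-]
9: W B4 → L1 hit [D]
10: W B4 → L1 hit [D]

WB = [1, 2, 8]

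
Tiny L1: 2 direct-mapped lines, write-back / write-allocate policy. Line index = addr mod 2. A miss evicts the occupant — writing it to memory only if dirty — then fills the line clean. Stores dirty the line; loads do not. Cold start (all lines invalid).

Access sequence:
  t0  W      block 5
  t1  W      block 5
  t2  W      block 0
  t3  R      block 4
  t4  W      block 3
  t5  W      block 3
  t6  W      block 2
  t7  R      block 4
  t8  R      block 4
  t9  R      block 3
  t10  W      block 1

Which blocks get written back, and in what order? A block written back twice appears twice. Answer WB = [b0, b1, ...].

WB = [0, 5, 2, 3]

0: W B5 → L1 miss [D]
1: W B5 → L1 hit [D]
2: W B0 → L0 miss [D]
3: R B4 → L0 miss wb→B0 [-]
4: W B3 → L1 miss wb→B5 [D]
5: W B3 → L1 hit [D]
6: W B2 → L0 miss [D]
7: R B4 → L0 miss wb→B2 [-]
8: R B4 → L0 hit [-]
9: R B3 → L1 hit [D]
10: W B1 → L1 miss wb→B3 [D]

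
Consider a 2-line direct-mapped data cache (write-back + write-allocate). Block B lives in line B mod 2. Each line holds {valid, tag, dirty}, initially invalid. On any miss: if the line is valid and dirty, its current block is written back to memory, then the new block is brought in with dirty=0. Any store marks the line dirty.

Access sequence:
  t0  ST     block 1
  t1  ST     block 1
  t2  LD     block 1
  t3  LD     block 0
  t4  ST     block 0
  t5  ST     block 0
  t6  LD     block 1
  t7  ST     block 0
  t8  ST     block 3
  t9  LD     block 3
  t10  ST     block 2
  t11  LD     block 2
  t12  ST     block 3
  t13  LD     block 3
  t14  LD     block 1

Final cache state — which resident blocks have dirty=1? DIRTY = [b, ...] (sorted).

0: W B1 -> L1 miss  d=D]
1: W B1 -> L1 hit  d=D]
2: R B1 -> L1 hit  d=D]
3: R B0 -> L0 miss  d=-]
4: W B0 -> L0 hit  d=D]
5: W B0 -> L0 hit  d=D]
6: R B1 -> L1 hit  d=D]
7: W B0 -> L0 hit  d=D]
8: W B3 -> L1 miss wb->B1  d=D]
9: R B3 -> L1 hit  d=D]
10: W B2 -> L0 miss wb->B0  d=D]
11: R B2 -> L0 hit  d=D]
12: W B3 -> L1 hit  d=D]
13: R B3 -> L1 hit  d=D]
14: R B1 -> L1 miss wb->B3  d=-]

DIRTY = [2]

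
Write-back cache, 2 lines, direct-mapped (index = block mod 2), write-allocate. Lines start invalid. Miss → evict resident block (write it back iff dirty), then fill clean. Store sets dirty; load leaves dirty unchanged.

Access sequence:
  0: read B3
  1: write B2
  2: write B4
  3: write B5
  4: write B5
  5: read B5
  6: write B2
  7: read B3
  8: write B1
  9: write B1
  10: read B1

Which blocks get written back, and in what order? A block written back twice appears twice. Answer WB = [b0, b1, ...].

WB = [2, 4, 5]

0: R B3 -> L1 miss  d=-]
1: W B2 -> L0 miss  d=D]
2: W B4 -> L0 miss wb->B2  d=D]
3: W B5 -> L1 miss  d=D]
4: W B5 -> L1 hit  d=D]
5: R B5 -> L1 hit  d=D]
6: W B2 -> L0 miss wb->B4  d=D]
7: R B3 -> L1 miss wb->B5  d=-]
8: W B1 -> L1 miss  d=D]
9: W B1 -> L1 hit  d=D]
10: R B1 -> L1 hit  d=D]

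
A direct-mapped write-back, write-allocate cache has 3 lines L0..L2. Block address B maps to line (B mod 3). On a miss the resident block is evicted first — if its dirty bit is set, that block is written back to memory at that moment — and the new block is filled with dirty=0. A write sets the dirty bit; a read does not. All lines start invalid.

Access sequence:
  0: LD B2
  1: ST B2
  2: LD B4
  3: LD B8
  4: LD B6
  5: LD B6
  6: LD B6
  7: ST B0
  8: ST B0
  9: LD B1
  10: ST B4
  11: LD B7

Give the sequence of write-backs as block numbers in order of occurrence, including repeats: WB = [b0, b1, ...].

0: R B2 → L2 miss [-]
1: W B2 → L2 hit [D]
2: R B4 → L1 miss [-]
3: R B8 → L2 miss wb→B2 [-]
4: R B6 → L0 miss [-]
5: R B6 → L0 hit [-]
6: R B6 → L0 hit [-]
7: W B0 → L0 miss [D]
8: W B0 → L0 hit [D]
9: R B1 → L1 miss [-]
10: W B4 → L1 miss [D]
11: R B7 → L1 miss wb→B4 [-]

WB = [2, 4]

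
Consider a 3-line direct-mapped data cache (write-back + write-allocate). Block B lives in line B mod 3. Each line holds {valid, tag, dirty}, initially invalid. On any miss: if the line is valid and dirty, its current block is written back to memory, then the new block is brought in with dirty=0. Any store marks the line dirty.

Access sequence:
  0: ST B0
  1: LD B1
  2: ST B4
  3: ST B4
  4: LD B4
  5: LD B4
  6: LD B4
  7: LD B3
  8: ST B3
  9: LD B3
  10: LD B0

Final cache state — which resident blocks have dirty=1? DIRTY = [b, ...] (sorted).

0: W B0 → L0 miss [D]
1: R B1 → L1 miss [-]
2: W B4 → L1 miss [D]
3: W B4 → L1 hit [D]
4: R B4 → L1 hit [D]
5: R B4 → L1 hit [D]
6: R B4 → L1 hit [D]
7: R B3 → L0 miss wb→B0 [-]
8: W B3 → L0 hit [D]
9: R B3 → L0 hit [D]
10: R B0 → L0 miss wb→B3 [-]

DIRTY = [4]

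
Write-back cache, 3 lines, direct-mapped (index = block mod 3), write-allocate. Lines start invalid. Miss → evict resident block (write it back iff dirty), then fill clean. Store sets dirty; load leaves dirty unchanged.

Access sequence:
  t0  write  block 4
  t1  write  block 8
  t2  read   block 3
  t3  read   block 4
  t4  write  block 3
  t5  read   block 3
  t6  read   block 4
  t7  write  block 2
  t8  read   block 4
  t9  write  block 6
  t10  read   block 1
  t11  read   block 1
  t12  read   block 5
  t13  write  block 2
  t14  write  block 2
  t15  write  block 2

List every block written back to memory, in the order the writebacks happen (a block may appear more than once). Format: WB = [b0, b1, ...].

WB = [8, 3, 4, 2]

0: W B4 → L1 miss [D]
1: W B8 → L2 miss [D]
2: R B3 → L0 miss [-]
3: R B4 → L1 hit [D]
4: W B3 → L0 hit [D]
5: R B3 → L0 hit [D]
6: R B4 → L1 hit [D]
7: W B2 → L2 miss wb→B8 [D]
8: R B4 → L1 hit [D]
9: W B6 → L0 miss wb→B3 [D]
10: R B1 → L1 miss wb→B4 [-]
11: R B1 → L1 hit [-]
12: R B5 → L2 miss wb→B2 [-]
13: W B2 → L2 miss [D]
14: W B2 → L2 hit [D]
15: W B2 → L2 hit [D]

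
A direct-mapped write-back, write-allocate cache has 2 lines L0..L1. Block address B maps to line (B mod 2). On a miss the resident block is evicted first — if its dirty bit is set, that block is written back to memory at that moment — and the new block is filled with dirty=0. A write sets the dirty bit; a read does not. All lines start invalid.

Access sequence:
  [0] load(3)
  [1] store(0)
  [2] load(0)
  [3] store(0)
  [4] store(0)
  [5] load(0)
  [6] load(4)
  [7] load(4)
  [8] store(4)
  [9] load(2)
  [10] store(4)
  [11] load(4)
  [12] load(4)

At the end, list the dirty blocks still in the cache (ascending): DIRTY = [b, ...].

DIRTY = [4]

0: R B3 -> L1 miss  d=-]
1: W B0 -> L0 miss  d=D]
2: R B0 -> L0 hit  d=D]
3: W B0 -> L0 hit  d=D]
4: W B0 -> L0 hit  d=D]
5: R B0 -> L0 hit  d=D]
6: R B4 -> L0 miss wb->B0  d=-]
7: R B4 -> L0 hit  d=-]
8: W B4 -> L0 hit  d=D]
9: R B2 -> L0 miss wb->B4  d=-]
10: W B4 -> L0 miss  d=D]
11: R B4 -> L0 hit  d=D]
12: R B4 -> L0 hit  d=D]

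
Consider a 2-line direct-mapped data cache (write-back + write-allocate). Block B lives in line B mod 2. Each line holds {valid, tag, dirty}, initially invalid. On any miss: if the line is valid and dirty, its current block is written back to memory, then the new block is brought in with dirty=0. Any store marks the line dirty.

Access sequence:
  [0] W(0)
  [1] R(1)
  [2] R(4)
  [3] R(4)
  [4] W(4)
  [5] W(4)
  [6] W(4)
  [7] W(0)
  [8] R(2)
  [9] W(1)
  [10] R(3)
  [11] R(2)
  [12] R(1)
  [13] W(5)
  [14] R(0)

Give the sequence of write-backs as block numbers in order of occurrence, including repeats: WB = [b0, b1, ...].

0: W B0 → L0 miss [D]
1: R B1 → L1 miss [-]
2: R B4 → L0 miss wb→B0 [-]
3: R B4 → L0 hit [-]
4: W B4 → L0 hit [D]
5: W B4 → L0 hit [D]
6: W B4 → L0 hit [D]
7: W B0 → L0 miss wb→B4 [D]
8: R B2 → L0 miss wb→B0 [-]
9: W B1 → L1 hit [D]
10: R B3 → L1 miss wb→B1 [-]
11: R B2 → L0 hit [-]
12: R B1 → L1 miss [-]
13: W B5 → L1 miss [D]
14: R B0 → L0 miss [-]

WB = [0, 4, 0, 1]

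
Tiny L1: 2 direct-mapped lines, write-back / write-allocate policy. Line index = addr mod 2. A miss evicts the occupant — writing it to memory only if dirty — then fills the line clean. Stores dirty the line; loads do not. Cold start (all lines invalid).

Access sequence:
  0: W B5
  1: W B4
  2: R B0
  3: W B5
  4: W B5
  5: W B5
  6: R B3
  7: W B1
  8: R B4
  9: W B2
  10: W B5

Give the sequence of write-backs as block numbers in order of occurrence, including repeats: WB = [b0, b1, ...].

WB = [4, 5, 1]

0: W B5 -> L1 miss  d=D]
1: W B4 -> L0 miss  d=D]
2: R B0 -> L0 miss wb->B4  d=-]
3: W B5 -> L1 hit  d=D]
4: W B5 -> L1 hit  d=D]
5: W B5 -> L1 hit  d=D]
6: R B3 -> L1 miss wb->B5  d=-]
7: W B1 -> L1 miss  d=D]
8: R B4 -> L0 miss  d=-]
9: W B2 -> L0 miss  d=D]
10: W B5 -> L1 miss wb->B1  d=D]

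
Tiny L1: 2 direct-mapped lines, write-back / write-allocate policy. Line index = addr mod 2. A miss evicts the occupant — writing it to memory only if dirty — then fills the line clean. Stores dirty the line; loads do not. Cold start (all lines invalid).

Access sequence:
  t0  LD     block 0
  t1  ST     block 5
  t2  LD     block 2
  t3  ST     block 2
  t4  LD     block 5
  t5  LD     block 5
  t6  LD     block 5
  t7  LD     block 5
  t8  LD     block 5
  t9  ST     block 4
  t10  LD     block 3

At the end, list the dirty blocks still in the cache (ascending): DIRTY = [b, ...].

  0 | R B0 → L0 miss [-]
  1 | W B5 → L1 miss [D]
  2 | R B2 → L0 miss [-]
  3 | W B2 → L0 hit [D]
  4 | R B5 → L1 hit [D]
  5 | R B5 → L1 hit [D]
  6 | R B5 → L1 hit [D]
  7 | R B5 → L1 hit [D]
  8 | R B5 → L1 hit [D]
  9 | W B4 → L0 miss wb→B2 [D]
  10 | R B3 → L1 miss wb→B5 [-]

DIRTY = [4]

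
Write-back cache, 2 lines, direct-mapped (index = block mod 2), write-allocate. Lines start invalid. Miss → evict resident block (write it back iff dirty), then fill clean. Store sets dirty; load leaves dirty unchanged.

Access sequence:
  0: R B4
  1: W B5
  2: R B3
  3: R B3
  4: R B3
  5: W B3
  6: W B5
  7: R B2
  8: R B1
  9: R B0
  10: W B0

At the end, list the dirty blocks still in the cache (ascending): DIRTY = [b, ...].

  0 | R B4 → L0 miss [-]
  1 | W B5 → L1 miss [D]
  2 | R B3 → L1 miss wb→B5 [-]
  3 | R B3 → L1 hit [-]
  4 | R B3 → L1 hit [-]
  5 | W B3 → L1 hit [D]
  6 | W B5 → L1 miss wb→B3 [D]
  7 | R B2 → L0 miss [-]
  8 | R B1 → L1 miss wb→B5 [-]
  9 | R B0 → L0 miss [-]
  10 | W B0 → L0 hit [D]

DIRTY = [0]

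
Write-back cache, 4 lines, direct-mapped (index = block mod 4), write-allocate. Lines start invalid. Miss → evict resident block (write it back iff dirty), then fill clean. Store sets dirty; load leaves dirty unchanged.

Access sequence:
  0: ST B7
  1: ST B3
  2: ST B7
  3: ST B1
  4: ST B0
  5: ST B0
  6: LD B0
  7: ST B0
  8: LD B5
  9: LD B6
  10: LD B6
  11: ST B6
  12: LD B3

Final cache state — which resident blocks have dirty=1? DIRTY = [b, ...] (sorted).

  0 | W B7 → L3 miss [D]
  1 | W B3 → L3 miss wb→B7 [D]
  2 | W B7 → L3 miss wb→B3 [D]
  3 | W B1 → L1 miss [D]
  4 | W B0 → L0 miss [D]
  5 | W B0 → L0 hit [D]
  6 | R B0 → L0 hit [D]
  7 | W B0 → L0 hit [D]
  8 | R B5 → L1 miss wb→B1 [-]
  9 | R B6 → L2 miss [-]
  10 | R B6 → L2 hit [-]
  11 | W B6 → L2 hit [D]
  12 | R B3 → L3 miss wb→B7 [-]

DIRTY = [0, 6]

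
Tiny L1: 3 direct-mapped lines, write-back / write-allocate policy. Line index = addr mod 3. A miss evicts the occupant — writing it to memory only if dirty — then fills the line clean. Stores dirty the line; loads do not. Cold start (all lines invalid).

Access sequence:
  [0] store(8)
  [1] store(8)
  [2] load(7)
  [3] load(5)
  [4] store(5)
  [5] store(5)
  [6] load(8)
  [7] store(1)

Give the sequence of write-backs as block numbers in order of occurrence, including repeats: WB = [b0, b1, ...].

WB = [8, 5]

0: W B8 -> L2 miss  d=D]
1: W B8 -> L2 hit  d=D]
2: R B7 -> L1 miss  d=-]
3: R B5 -> L2 miss wb->B8  d=-]
4: W B5 -> L2 hit  d=D]
5: W B5 -> L2 hit  d=D]
6: R B8 -> L2 miss wb->B5  d=-]
7: W B1 -> L1 miss  d=D]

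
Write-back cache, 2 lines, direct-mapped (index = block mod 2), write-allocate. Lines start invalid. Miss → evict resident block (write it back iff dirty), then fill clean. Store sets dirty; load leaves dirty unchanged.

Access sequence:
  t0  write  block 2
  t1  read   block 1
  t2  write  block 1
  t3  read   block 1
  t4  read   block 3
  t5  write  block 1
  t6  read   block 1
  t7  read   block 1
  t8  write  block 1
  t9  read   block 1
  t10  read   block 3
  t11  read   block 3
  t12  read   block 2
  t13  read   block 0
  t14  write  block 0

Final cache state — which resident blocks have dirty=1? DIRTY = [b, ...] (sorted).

  0 | W B2 → L0 miss [D]
  1 | R B1 → L1 miss [-]
  2 | W B1 → L1 hit [D]
  3 | R B1 → L1 hit [D]
  4 | R B3 → L1 miss wb→B1 [-]
  5 | W B1 → L1 miss [D]
  6 | R B1 → L1 hit [D]
  7 | R B1 → L1 hit [D]
  8 | W B1 → L1 hit [D]
  9 | R B1 → L1 hit [D]
  10 | R B3 → L1 miss wb→B1 [-]
  11 | R B3 → L1 hit [-]
  12 | R B2 → L0 hit [D]
  13 | R B0 → L0 miss wb→B2 [-]
  14 | W B0 → L0 hit [D]

DIRTY = [0]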